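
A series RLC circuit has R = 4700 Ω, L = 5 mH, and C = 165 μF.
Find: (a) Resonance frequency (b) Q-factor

Step 1 — Resonance condition Im(Z)=0 gives ω₀ = 1/√(LC).
Step 2 — ω₀ = 1/√(0.005·0.000165) = 1101 rad/s.
Step 3 — f₀ = ω₀/(2π) = 175.2 Hz.
Step 4 — Series Q: Q = ω₀L/R = 1101·0.005/4700 = 0.001171.

(a) f₀ = 175.2 Hz  (b) Q = 0.001171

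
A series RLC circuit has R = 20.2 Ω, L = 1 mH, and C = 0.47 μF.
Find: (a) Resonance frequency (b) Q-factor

Step 1 — Resonance condition Im(Z)=0 gives ω₀ = 1/√(LC).
Step 2 — ω₀ = 1/√(0.001·4.7e-07) = 4.613e+04 rad/s.
Step 3 — f₀ = ω₀/(2π) = 7341 Hz.
Step 4 — Series Q: Q = ω₀L/R = 4.613e+04·0.001/20.2 = 2.283.

(a) f₀ = 7341 Hz  (b) Q = 2.283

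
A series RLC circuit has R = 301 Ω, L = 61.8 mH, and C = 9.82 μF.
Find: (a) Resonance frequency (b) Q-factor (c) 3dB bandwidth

Step 1 — Resonance: ω₀ = 1/√(LC) = 1/√(0.0618·9.82e-06) = 1284 rad/s.
Step 2 — f₀ = ω₀/(2π) = 204.3 Hz.
Step 3 — Series Q: Q = ω₀L/R = 1284·0.0618/301 = 0.2636.
Step 4 — Bandwidth: Δω = ω₀/Q = 4871 rad/s; BW = Δω/(2π) = 775.2 Hz.

(a) f₀ = 204.3 Hz  (b) Q = 0.2636  (c) BW = 775.2 Hz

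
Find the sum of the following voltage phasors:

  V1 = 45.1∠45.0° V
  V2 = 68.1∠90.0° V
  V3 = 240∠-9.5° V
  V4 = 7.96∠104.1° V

Step 1 — Convert each phasor to rectangular form:
  V1 = 45.1·(cos(45.0°) + j·sin(45.0°)) = 31.89 + j31.89 V
  V2 = 68.1·(cos(90.0°) + j·sin(90.0°)) = 0 + j68.1 V
  V3 = 240·(cos(-9.5°) + j·sin(-9.5°)) = 236.7 - j39.61 V
  V4 = 7.96·(cos(104.1°) + j·sin(104.1°)) = -1.939 + j7.72 V
Step 2 — Sum components: V_total = 266.7 + j68.1 V.
Step 3 — Convert to polar: |V_total| = 275.2 V, ∠V_total = 14.3°.

V_total = 275.2∠14.3° V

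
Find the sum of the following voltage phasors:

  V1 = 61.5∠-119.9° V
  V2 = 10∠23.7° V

Step 1 — Convert each phasor to rectangular form:
  V1 = 61.5·(cos(-119.9°) + j·sin(-119.9°)) = -30.66 - j53.31 V
  V2 = 10·(cos(23.7°) + j·sin(23.7°)) = 9.157 + j4.019 V
Step 2 — Sum components: V_total = -21.5 - j49.29 V.
Step 3 — Convert to polar: |V_total| = 53.78 V, ∠V_total = -113.6°.

V_total = 53.78∠-113.6° V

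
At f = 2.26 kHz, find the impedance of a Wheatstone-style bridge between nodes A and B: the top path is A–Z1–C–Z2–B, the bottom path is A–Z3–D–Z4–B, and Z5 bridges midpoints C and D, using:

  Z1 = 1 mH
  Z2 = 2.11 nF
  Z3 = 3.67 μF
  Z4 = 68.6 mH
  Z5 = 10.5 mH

Step 1 — Angular frequency: ω = 2π·f = 2π·2260 = 1.42e+04 rad/s.
Step 2 — Component impedances:
  Z1: Z = jωL = j·1.42e+04·0.001 = 0 + j14.2 Ω
  Z2: Z = 1/(jωC) = -j/(ω·C) = 0 - j3.338e+04 Ω
  Z3: Z = 1/(jωC) = -j/(ω·C) = 0 - j19.19 Ω
  Z4: Z = jωL = j·1.42e+04·0.0686 = 0 + j974.1 Ω
  Z5: Z = jωL = j·1.42e+04·0.0105 = 0 + j149.1 Ω
Step 3 — Bridge requires nodal analysis (the Z5 bridge couples midpoints C and D, so the two paths cannot be reduced to a simple series/parallel combination). Setting node B to ground and injecting 1 A at node A, the 3-node admittance system at A, C, D solves to V_A = Z_AB = 0 + j980.5 Ω = 980.5∠90.0° Ω.

Z = 0 + j980.5 Ω = 980.5∠90.0° Ω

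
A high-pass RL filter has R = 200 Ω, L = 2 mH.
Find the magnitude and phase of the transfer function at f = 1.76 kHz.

Step 1 — Angular frequency: ω = 2π·1760 = 1.106e+04 rad/s.
Step 2 — Transfer function: H(jω) = jωL/(R + jωL).
Step 3 — Numerator jωL = j·22.12; denominator R + jωL = 200 + j22.12.
Step 4 — H = 0.01208 + j0.1092.
Step 5 — Magnitude: |H| = 0.1099 (-19.2 dB); phase: φ = 83.7°.

|H| = 0.1099 (-19.2 dB), φ = 83.7°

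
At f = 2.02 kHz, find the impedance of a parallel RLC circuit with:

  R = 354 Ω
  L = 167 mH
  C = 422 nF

Step 1 — Angular frequency: ω = 2π·f = 2π·2020 = 1.269e+04 rad/s.
Step 2 — Component impedances:
  R: Z = R = 354 Ω
  L: Z = jωL = j·1.269e+04·0.167 = 0 + j2120 Ω
  C: Z = 1/(jωC) = -j/(ω·C) = 0 - j186.7 Ω
Step 3 — Parallel combination: 1/Z_total = 1/R + 1/L + 1/C; Z_total = 88.73 - j153.4 Ω = 177.2∠-60.0° Ω.

Z = 88.73 - j153.4 Ω = 177.2∠-60.0° Ω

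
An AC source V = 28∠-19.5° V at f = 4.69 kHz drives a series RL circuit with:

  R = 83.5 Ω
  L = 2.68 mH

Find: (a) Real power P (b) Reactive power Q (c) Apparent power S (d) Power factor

Step 1 — Angular frequency: ω = 2π·f = 2π·4690 = 2.947e+04 rad/s.
Step 2 — Component impedances:
  R: Z = R = 83.5 Ω
  L: Z = jωL = j·2.947e+04·0.00268 = 0 + j78.97 Ω
Step 3 — Series combination: Z_total = R + L = 83.5 + j78.97 Ω = 114.9∠43.4° Ω.
Step 4 — Source phasor: V = 28∠-19.5° V = 26.39 - j9.347 V.
Step 5 — Current: I = V / Z = 0.111 - j0.2169 A = 0.2436∠-62.9° A.
Step 6 — Complex power: S = V·I* = 4.956 + j4.687 VA.
Step 7 — Real power: P = Re(S) = 4.956 W.
Step 8 — Reactive power: Q = Im(S) = 4.687 VAR.
Step 9 — Apparent power: |S| = 6.821 VA.
Step 10 — Power factor: PF = P/|S| = 0.7265 (lagging).

(a) P = 4.956 W  (b) Q = 4.687 VAR  (c) S = 6.821 VA  (d) PF = 0.7265 (lagging)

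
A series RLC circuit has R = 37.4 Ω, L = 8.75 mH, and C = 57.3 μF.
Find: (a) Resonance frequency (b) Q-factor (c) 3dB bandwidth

Step 1 — Resonance: ω₀ = 1/√(LC) = 1/√(0.00875·5.73e-05) = 1412 rad/s.
Step 2 — f₀ = ω₀/(2π) = 224.8 Hz.
Step 3 — Series Q: Q = ω₀L/R = 1412·0.00875/37.4 = 0.3304.
Step 4 — Bandwidth: Δω = ω₀/Q = 4274 rad/s; BW = Δω/(2π) = 680.3 Hz.

(a) f₀ = 224.8 Hz  (b) Q = 0.3304  (c) BW = 680.3 Hz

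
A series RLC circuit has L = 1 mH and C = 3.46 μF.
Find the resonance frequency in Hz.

Step 1 — Resonance condition Im(Z)=0 gives ω₀ = 1/√(LC).
Step 2 — ω₀ = 1/√(0.001·3.46e-06) = 1.7e+04 rad/s.
Step 3 — f₀ = ω₀/(2π) = 2706 Hz.

f₀ = 2706 Hz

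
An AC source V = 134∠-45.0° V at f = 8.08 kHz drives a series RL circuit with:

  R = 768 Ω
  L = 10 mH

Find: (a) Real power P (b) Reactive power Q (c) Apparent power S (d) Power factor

Step 1 — Angular frequency: ω = 2π·f = 2π·8080 = 5.077e+04 rad/s.
Step 2 — Component impedances:
  R: Z = R = 768 Ω
  L: Z = jωL = j·5.077e+04·0.01 = 0 + j507.7 Ω
Step 3 — Series combination: Z_total = R + L = 768 + j507.7 Ω = 920.6∠33.5° Ω.
Step 4 — Source phasor: V = 134∠-45.0° V = 94.75 - j94.75 V.
Step 5 — Current: I = V / Z = 0.0291 - j0.1426 A = 0.1456∠-78.5° A.
Step 6 — Complex power: S = V·I* = 16.27 + j10.76 VA.
Step 7 — Real power: P = Re(S) = 16.27 W.
Step 8 — Reactive power: Q = Im(S) = 10.76 VAR.
Step 9 — Apparent power: |S| = 19.5 VA.
Step 10 — Power factor: PF = P/|S| = 0.8342 (lagging).

(a) P = 16.27 W  (b) Q = 10.76 VAR  (c) S = 19.5 VA  (d) PF = 0.8342 (lagging)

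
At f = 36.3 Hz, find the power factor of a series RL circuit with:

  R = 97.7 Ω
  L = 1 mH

Step 1 — Angular frequency: ω = 2π·f = 2π·36.3 = 228.1 rad/s.
Step 2 — Component impedances:
  R: Z = R = 97.7 Ω
  L: Z = jωL = j·228.1·0.001 = 0 + j0.2281 Ω
Step 3 — Series combination: Z_total = R + L = 97.7 + j0.2281 Ω = 97.7∠0.1° Ω.
Step 4 — Power factor: PF = cos(φ) = Re(Z)/|Z| = 97.7/97.7 = 1.
Step 5 — Type: Im(Z) = 0.2281 ⇒ lagging (phase φ = 0.1°).

PF = 1 (lagging, φ = 0.1°)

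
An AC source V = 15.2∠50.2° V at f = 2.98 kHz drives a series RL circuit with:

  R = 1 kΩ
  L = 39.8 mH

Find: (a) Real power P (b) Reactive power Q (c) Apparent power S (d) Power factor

Step 1 — Angular frequency: ω = 2π·f = 2π·2980 = 1.872e+04 rad/s.
Step 2 — Component impedances:
  R: Z = R = 1000 Ω
  L: Z = jωL = j·1.872e+04·0.0398 = 0 + j745.2 Ω
Step 3 — Series combination: Z_total = R + L = 1000 + j745.2 Ω = 1247∠36.7° Ω.
Step 4 — Source phasor: V = 15.2∠50.2° V = 9.73 + j11.68 V.
Step 5 — Current: I = V / Z = 0.01185 + j0.002846 A = 0.01219∠13.5° A.
Step 6 — Complex power: S = V·I* = 0.1485 + j0.1107 VA.
Step 7 — Real power: P = Re(S) = 0.1485 W.
Step 8 — Reactive power: Q = Im(S) = 0.1107 VAR.
Step 9 — Apparent power: |S| = 0.1853 VA.
Step 10 — Power factor: PF = P/|S| = 0.8018 (lagging).

(a) P = 0.1485 W  (b) Q = 0.1107 VAR  (c) S = 0.1853 VA  (d) PF = 0.8018 (lagging)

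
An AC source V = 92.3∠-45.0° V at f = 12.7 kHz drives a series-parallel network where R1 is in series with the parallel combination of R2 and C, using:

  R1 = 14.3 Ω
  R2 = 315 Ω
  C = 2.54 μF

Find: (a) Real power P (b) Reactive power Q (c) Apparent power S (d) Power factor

Step 1 — Angular frequency: ω = 2π·f = 2π·1.27e+04 = 7.98e+04 rad/s.
Step 2 — Component impedances:
  R1: Z = R = 14.3 Ω
  R2: Z = R = 315 Ω
  C: Z = 1/(jωC) = -j/(ω·C) = 0 - j4.934 Ω
Step 3 — Parallel branch: R2 || C = 1/(1/R2 + 1/C) = 0.07726 - j4.933 Ω.
Step 4 — Series with R1: Z_total = R1 + (R2 || C) = 14.38 - j4.933 Ω = 15.2∠-18.9° Ω.
Step 5 — Source phasor: V = 92.3∠-45.0° V = 65.27 - j65.27 V.
Step 6 — Current: I = V / Z = 5.455 - j2.668 A = 6.072∠-26.1° A.
Step 7 — Complex power: S = V·I* = 530.2 - j181.9 VA.
Step 8 — Real power: P = Re(S) = 530.2 W.
Step 9 — Reactive power: Q = Im(S) = -181.9 VAR.
Step 10 — Apparent power: |S| = 560.5 VA.
Step 11 — Power factor: PF = P/|S| = 0.9459 (leading).

(a) P = 530.2 W  (b) Q = -181.9 VAR  (c) S = 560.5 VA  (d) PF = 0.9459 (leading)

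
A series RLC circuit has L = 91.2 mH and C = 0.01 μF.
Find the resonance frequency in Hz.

Step 1 — Resonance condition Im(Z)=0 gives ω₀ = 1/√(LC).
Step 2 — ω₀ = 1/√(0.0912·1e-08) = 3.311e+04 rad/s.
Step 3 — f₀ = ω₀/(2π) = 5270 Hz.

f₀ = 5270 Hz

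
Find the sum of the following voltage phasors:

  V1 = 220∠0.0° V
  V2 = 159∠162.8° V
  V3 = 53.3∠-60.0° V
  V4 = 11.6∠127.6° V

Step 1 — Convert each phasor to rectangular form:
  V1 = 220·(cos(0.0°) + j·sin(0.0°)) = 220 V
  V2 = 159·(cos(162.8°) + j·sin(162.8°)) = -151.9 + j47.02 V
  V3 = 53.3·(cos(-60.0°) + j·sin(-60.0°)) = 26.65 - j46.16 V
  V4 = 11.6·(cos(127.6°) + j·sin(127.6°)) = -7.078 + j9.191 V
Step 2 — Sum components: V_total = 87.68 + j10.05 V.
Step 3 — Convert to polar: |V_total| = 88.26 V, ∠V_total = 6.5°.

V_total = 88.26∠6.5° V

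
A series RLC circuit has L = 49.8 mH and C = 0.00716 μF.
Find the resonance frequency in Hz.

Step 1 — Resonance condition Im(Z)=0 gives ω₀ = 1/√(LC).
Step 2 — ω₀ = 1/√(0.0498·7.16e-09) = 5.296e+04 rad/s.
Step 3 — f₀ = ω₀/(2π) = 8428 Hz.

f₀ = 8428 Hz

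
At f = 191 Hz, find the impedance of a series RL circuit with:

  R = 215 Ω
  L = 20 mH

Step 1 — Angular frequency: ω = 2π·f = 2π·191 = 1200 rad/s.
Step 2 — Component impedances:
  R: Z = R = 215 Ω
  L: Z = jωL = j·1200·0.02 = 0 + j24 Ω
Step 3 — Series combination: Z_total = R + L = 215 + j24 Ω = 216.3∠6.4° Ω.

Z = 215 + j24 Ω = 216.3∠6.4° Ω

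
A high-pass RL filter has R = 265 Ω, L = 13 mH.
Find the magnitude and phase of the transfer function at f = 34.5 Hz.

Step 1 — Angular frequency: ω = 2π·34.5 = 216.8 rad/s.
Step 2 — Transfer function: H(jω) = jωL/(R + jωL).
Step 3 — Numerator jωL = j·2.818; denominator R + jωL = 265 + j2.818.
Step 4 — H = 0.0001131 + j0.01063.
Step 5 — Magnitude: |H| = 0.01063 (-39.5 dB); phase: φ = 89.4°.

|H| = 0.01063 (-39.5 dB), φ = 89.4°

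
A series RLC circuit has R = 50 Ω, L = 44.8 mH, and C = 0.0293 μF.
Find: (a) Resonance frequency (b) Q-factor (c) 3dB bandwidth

Step 1 — Resonance: ω₀ = 1/√(LC) = 1/√(0.0448·2.93e-08) = 2.76e+04 rad/s.
Step 2 — f₀ = ω₀/(2π) = 4393 Hz.
Step 3 — Series Q: Q = ω₀L/R = 2.76e+04·0.0448/50 = 24.73.
Step 4 — Bandwidth: Δω = ω₀/Q = 1116 rad/s; BW = Δω/(2π) = 177.6 Hz.

(a) f₀ = 4393 Hz  (b) Q = 24.73  (c) BW = 177.6 Hz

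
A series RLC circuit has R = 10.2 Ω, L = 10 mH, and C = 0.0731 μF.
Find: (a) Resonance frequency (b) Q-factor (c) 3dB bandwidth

Step 1 — Resonance: ω₀ = 1/√(LC) = 1/√(0.01·7.31e-08) = 3.699e+04 rad/s.
Step 2 — f₀ = ω₀/(2π) = 5887 Hz.
Step 3 — Series Q: Q = ω₀L/R = 3.699e+04·0.01/10.2 = 36.26.
Step 4 — Bandwidth: Δω = ω₀/Q = 1020 rad/s; BW = Δω/(2π) = 162.3 Hz.

(a) f₀ = 5887 Hz  (b) Q = 36.26  (c) BW = 162.3 Hz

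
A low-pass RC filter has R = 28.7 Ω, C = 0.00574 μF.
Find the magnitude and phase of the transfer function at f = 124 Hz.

Step 1 — Angular frequency: ω = 2π·124 = 779.1 rad/s.
Step 2 — Transfer function: H(jω) = 1/(1 + jωRC).
Step 3 — Denominator: 1 + jωRC = 1 + j·779.1·28.7·5.74e-09 = 1 + j0.0001283.
Step 4 — H = 1 - j0.0001283.
Step 5 — Magnitude: |H| = 1 (-0.0 dB); phase: φ = -0.0°.

|H| = 1 (-0.0 dB), φ = -0.0°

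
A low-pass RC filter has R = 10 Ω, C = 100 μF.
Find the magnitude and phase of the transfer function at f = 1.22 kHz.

Step 1 — Angular frequency: ω = 2π·1220 = 7665 rad/s.
Step 2 — Transfer function: H(jω) = 1/(1 + jωRC).
Step 3 — Denominator: 1 + jωRC = 1 + j·7665·10·0.0001 = 1 + j7.665.
Step 4 — H = 0.01673 - j0.1283.
Step 5 — Magnitude: |H| = 0.1294 (-17.8 dB); phase: φ = -82.6°.

|H| = 0.1294 (-17.8 dB), φ = -82.6°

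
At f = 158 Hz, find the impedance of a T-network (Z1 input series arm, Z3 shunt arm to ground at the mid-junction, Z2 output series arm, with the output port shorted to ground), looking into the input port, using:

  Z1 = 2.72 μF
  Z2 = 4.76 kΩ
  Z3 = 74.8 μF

Step 1 — Angular frequency: ω = 2π·f = 2π·158 = 992.7 rad/s.
Step 2 — Component impedances:
  Z1: Z = 1/(jωC) = -j/(ω·C) = 0 - j370.3 Ω
  Z2: Z = R = 4760 Ω
  Z3: Z = 1/(jωC) = -j/(ω·C) = 0 - j13.47 Ω
Step 3 — With the output port shorted to ground, the output series arm Z2 runs from the junction to ground; the shunt arm Z3 also runs from the junction to ground. They appear in parallel: Z3 || Z2 = 0.0381 - j13.47 Ω.
Step 4 — Series with input arm Z1: Z_in = Z1 + (Z3 || Z2) = 0.0381 - j383.8 Ω = 383.8∠-90.0° Ω.

Z = 0.0381 - j383.8 Ω = 383.8∠-90.0° Ω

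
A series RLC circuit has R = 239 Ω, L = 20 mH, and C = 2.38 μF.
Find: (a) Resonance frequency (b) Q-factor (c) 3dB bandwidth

Step 1 — Resonance: ω₀ = 1/√(LC) = 1/√(0.02·2.38e-06) = 4583 rad/s.
Step 2 — f₀ = ω₀/(2π) = 729.5 Hz.
Step 3 — Series Q: Q = ω₀L/R = 4583·0.02/239 = 0.3836.
Step 4 — Bandwidth: Δω = ω₀/Q = 1.195e+04 rad/s; BW = Δω/(2π) = 1902 Hz.

(a) f₀ = 729.5 Hz  (b) Q = 0.3836  (c) BW = 1902 Hz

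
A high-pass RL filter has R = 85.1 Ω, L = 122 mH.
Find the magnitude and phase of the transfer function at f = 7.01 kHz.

Step 1 — Angular frequency: ω = 2π·7010 = 4.405e+04 rad/s.
Step 2 — Transfer function: H(jω) = jωL/(R + jωL).
Step 3 — Numerator jωL = j·5374; denominator R + jωL = 85.1 + j5374.
Step 4 — H = 0.9997 + j0.01583.
Step 5 — Magnitude: |H| = 0.9999 (-0.0 dB); phase: φ = 0.9°.

|H| = 0.9999 (-0.0 dB), φ = 0.9°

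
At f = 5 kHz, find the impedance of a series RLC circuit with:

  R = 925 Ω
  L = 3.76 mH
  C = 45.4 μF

Step 1 — Angular frequency: ω = 2π·f = 2π·5000 = 3.142e+04 rad/s.
Step 2 — Component impedances:
  R: Z = R = 925 Ω
  L: Z = jωL = j·3.142e+04·0.00376 = 0 + j118.1 Ω
  C: Z = 1/(jωC) = -j/(ω·C) = 0 - j0.7011 Ω
Step 3 — Series combination: Z_total = R + L + C = 925 + j117.4 Ω = 932.4∠7.2° Ω.

Z = 925 + j117.4 Ω = 932.4∠7.2° Ω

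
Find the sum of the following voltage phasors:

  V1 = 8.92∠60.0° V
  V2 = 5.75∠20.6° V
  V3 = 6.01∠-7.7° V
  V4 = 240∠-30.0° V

Step 1 — Convert each phasor to rectangular form:
  V1 = 8.92·(cos(60.0°) + j·sin(60.0°)) = 4.46 + j7.725 V
  V2 = 5.75·(cos(20.6°) + j·sin(20.6°)) = 5.382 + j2.023 V
  V3 = 6.01·(cos(-7.7°) + j·sin(-7.7°)) = 5.956 - j0.8053 V
  V4 = 240·(cos(-30.0°) + j·sin(-30.0°)) = 207.8 - j120 V
Step 2 — Sum components: V_total = 223.6 - j111.1 V.
Step 3 — Convert to polar: |V_total| = 249.7 V, ∠V_total = -26.4°.

V_total = 249.7∠-26.4° V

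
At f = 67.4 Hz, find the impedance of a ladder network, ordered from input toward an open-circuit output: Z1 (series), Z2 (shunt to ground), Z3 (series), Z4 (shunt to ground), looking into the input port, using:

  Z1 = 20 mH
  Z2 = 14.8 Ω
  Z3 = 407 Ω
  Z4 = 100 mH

Step 1 — Angular frequency: ω = 2π·f = 2π·67.4 = 423.5 rad/s.
Step 2 — Component impedances:
  Z1: Z = jωL = j·423.5·0.02 = 0 + j8.47 Ω
  Z2: Z = R = 14.8 Ω
  Z3: Z = R = 407 Ω
  Z4: Z = jωL = j·423.5·0.1 = 0 + j42.35 Ω
Step 3 — Ladder network (open output): work backward from the far end, alternating series and parallel combinations. Z_in = 14.29 + j8.521 Ω = 16.63∠30.8° Ω.

Z = 14.29 + j8.521 Ω = 16.63∠30.8° Ω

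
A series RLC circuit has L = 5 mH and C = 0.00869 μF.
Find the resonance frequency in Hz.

Step 1 — Resonance condition Im(Z)=0 gives ω₀ = 1/√(LC).
Step 2 — ω₀ = 1/√(0.005·8.69e-09) = 1.517e+05 rad/s.
Step 3 — f₀ = ω₀/(2π) = 2.414e+04 Hz.

f₀ = 2.414e+04 Hz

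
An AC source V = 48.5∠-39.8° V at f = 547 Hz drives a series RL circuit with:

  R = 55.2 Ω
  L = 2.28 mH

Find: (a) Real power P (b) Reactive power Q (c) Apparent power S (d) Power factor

Step 1 — Angular frequency: ω = 2π·f = 2π·547 = 3437 rad/s.
Step 2 — Component impedances:
  R: Z = R = 55.2 Ω
  L: Z = jωL = j·3437·0.00228 = 0 + j7.836 Ω
Step 3 — Series combination: Z_total = R + L = 55.2 + j7.836 Ω = 55.75∠8.1° Ω.
Step 4 — Source phasor: V = 48.5∠-39.8° V = 37.26 - j31.05 V.
Step 5 — Current: I = V / Z = 0.5834 - j0.6452 A = 0.8699∠-47.9° A.
Step 6 — Complex power: S = V·I* = 41.77 + j5.93 VA.
Step 7 — Real power: P = Re(S) = 41.77 W.
Step 8 — Reactive power: Q = Im(S) = 5.93 VAR.
Step 9 — Apparent power: |S| = 42.19 VA.
Step 10 — Power factor: PF = P/|S| = 0.9901 (lagging).

(a) P = 41.77 W  (b) Q = 5.93 VAR  (c) S = 42.19 VA  (d) PF = 0.9901 (lagging)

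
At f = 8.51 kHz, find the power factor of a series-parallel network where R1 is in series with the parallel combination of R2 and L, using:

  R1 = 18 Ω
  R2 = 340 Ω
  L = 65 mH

Step 1 — Angular frequency: ω = 2π·f = 2π·8510 = 5.347e+04 rad/s.
Step 2 — Component impedances:
  R1: Z = R = 18 Ω
  R2: Z = R = 340 Ω
  L: Z = jωL = j·5.347e+04·0.065 = 0 + j3476 Ω
Step 3 — Parallel branch: R2 || L = 1/(1/R2 + 1/L) = 336.8 + j32.95 Ω.
Step 4 — Series with R1: Z_total = R1 + (R2 || L) = 354.8 + j32.95 Ω = 356.3∠5.3° Ω.
Step 5 — Power factor: PF = cos(φ) = Re(Z)/|Z| = 354.78/356.3 = 0.9957.
Step 6 — Type: Im(Z) = 32.95 ⇒ lagging (phase φ = 5.3°).

PF = 0.9957 (lagging, φ = 5.3°)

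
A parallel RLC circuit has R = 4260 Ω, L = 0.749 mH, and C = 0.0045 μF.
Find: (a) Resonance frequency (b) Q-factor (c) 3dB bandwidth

Step 1 — Resonance: ω₀ = 1/√(LC) = 1/√(0.000749·4.5e-09) = 5.447e+05 rad/s.
Step 2 — f₀ = ω₀/(2π) = 8.669e+04 Hz.
Step 3 — Parallel Q: Q = R/(ω₀L) = 4260/(5.447e+05·0.000749) = 10.44.
Step 4 — Bandwidth: Δω = ω₀/Q = 5.216e+04 rad/s; BW = Δω/(2π) = 8302 Hz.

(a) f₀ = 8.669e+04 Hz  (b) Q = 10.44  (c) BW = 8302 Hz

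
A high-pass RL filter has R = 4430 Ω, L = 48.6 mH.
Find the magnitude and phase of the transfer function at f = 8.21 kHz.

Step 1 — Angular frequency: ω = 2π·8210 = 5.158e+04 rad/s.
Step 2 — Transfer function: H(jω) = jωL/(R + jωL).
Step 3 — Numerator jωL = j·2507; denominator R + jωL = 4430 + j2507.
Step 4 — H = 0.2426 + j0.4286.
Step 5 — Magnitude: |H| = 0.4925 (-6.2 dB); phase: φ = 60.5°.

|H| = 0.4925 (-6.2 dB), φ = 60.5°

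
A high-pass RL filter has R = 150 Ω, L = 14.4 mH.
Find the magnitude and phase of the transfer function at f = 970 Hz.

Step 1 — Angular frequency: ω = 2π·970 = 6095 rad/s.
Step 2 — Transfer function: H(jω) = jωL/(R + jωL).
Step 3 — Numerator jωL = j·87.76; denominator R + jωL = 150 + j87.76.
Step 4 — H = 0.255 + j0.4359.
Step 5 — Magnitude: |H| = 0.505 (-5.9 dB); phase: φ = 59.7°.

|H| = 0.505 (-5.9 dB), φ = 59.7°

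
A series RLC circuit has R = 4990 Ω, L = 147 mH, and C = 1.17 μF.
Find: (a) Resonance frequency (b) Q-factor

Step 1 — Resonance condition Im(Z)=0 gives ω₀ = 1/√(LC).
Step 2 — ω₀ = 1/√(0.147·1.17e-06) = 2411 rad/s.
Step 3 — f₀ = ω₀/(2π) = 383.8 Hz.
Step 4 — Series Q: Q = ω₀L/R = 2411·0.147/4990 = 0.07103.

(a) f₀ = 383.8 Hz  (b) Q = 0.07103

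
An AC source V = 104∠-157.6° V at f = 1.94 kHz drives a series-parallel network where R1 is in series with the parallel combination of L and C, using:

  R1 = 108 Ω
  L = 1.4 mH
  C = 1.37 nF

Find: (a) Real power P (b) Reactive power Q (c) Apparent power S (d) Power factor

Step 1 — Angular frequency: ω = 2π·f = 2π·1940 = 1.219e+04 rad/s.
Step 2 — Component impedances:
  R1: Z = R = 108 Ω
  L: Z = jωL = j·1.219e+04·0.0014 = 0 + j17.07 Ω
  C: Z = 1/(jωC) = -j/(ω·C) = 0 - j5.988e+04 Ω
Step 3 — Parallel branch: L || C = 1/(1/L + 1/C) = 0 + j17.07 Ω.
Step 4 — Series with R1: Z_total = R1 + (L || C) = 108 + j17.07 Ω = 109.3∠9.0° Ω.
Step 5 — Source phasor: V = 104∠-157.6° V = -96.15 - j39.63 V.
Step 6 — Current: I = V / Z = -0.9252 - j0.2207 A = 0.9512∠-166.6° A.
Step 7 — Complex power: S = V·I* = 97.71 + j15.44 VA.
Step 8 — Real power: P = Re(S) = 97.71 W.
Step 9 — Reactive power: Q = Im(S) = 15.44 VAR.
Step 10 — Apparent power: |S| = 98.92 VA.
Step 11 — Power factor: PF = P/|S| = 0.9877 (lagging).

(a) P = 97.71 W  (b) Q = 15.44 VAR  (c) S = 98.92 VA  (d) PF = 0.9877 (lagging)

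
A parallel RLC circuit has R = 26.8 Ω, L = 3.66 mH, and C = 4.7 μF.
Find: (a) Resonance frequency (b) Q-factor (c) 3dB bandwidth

Step 1 — Resonance: ω₀ = 1/√(LC) = 1/√(0.00366·4.7e-06) = 7624 rad/s.
Step 2 — f₀ = ω₀/(2π) = 1213 Hz.
Step 3 — Parallel Q: Q = R/(ω₀L) = 26.8/(7624·0.00366) = 0.9604.
Step 4 — Bandwidth: Δω = ω₀/Q = 7939 rad/s; BW = Δω/(2π) = 1264 Hz.

(a) f₀ = 1213 Hz  (b) Q = 0.9604  (c) BW = 1264 Hz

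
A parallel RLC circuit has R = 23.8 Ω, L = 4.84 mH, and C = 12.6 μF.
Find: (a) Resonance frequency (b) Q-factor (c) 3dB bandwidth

Step 1 — Resonance: ω₀ = 1/√(LC) = 1/√(0.00484·1.26e-05) = 4049 rad/s.
Step 2 — f₀ = ω₀/(2π) = 644.5 Hz.
Step 3 — Parallel Q: Q = R/(ω₀L) = 23.8/(4049·0.00484) = 1.214.
Step 4 — Bandwidth: Δω = ω₀/Q = 3335 rad/s; BW = Δω/(2π) = 530.7 Hz.

(a) f₀ = 644.5 Hz  (b) Q = 1.214  (c) BW = 530.7 Hz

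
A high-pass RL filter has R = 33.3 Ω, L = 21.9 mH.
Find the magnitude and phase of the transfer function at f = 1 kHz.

Step 1 — Angular frequency: ω = 2π·1000 = 6283 rad/s.
Step 2 — Transfer function: H(jω) = jωL/(R + jωL).
Step 3 — Numerator jωL = j·137.6; denominator R + jωL = 33.3 + j137.6.
Step 4 — H = 0.9447 + j0.2286.
Step 5 — Magnitude: |H| = 0.9719 (-0.2 dB); phase: φ = 13.6°.

|H| = 0.9719 (-0.2 dB), φ = 13.6°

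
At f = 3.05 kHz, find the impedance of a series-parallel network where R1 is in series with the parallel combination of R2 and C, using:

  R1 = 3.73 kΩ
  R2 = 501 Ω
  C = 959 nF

Step 1 — Angular frequency: ω = 2π·f = 2π·3050 = 1.916e+04 rad/s.
Step 2 — Component impedances:
  R1: Z = R = 3730 Ω
  R2: Z = R = 501 Ω
  C: Z = 1/(jωC) = -j/(ω·C) = 0 - j54.41 Ω
Step 3 — Parallel branch: R2 || C = 1/(1/R2 + 1/C) = 5.841 - j53.78 Ω.
Step 4 — Series with R1: Z_total = R1 + (R2 || C) = 3736 - j53.78 Ω = 3736∠-0.8° Ω.

Z = 3736 - j53.78 Ω = 3736∠-0.8° Ω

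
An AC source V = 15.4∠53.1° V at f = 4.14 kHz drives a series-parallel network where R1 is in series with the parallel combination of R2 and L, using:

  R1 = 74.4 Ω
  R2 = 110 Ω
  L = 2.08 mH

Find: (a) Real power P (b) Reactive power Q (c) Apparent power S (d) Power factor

Step 1 — Angular frequency: ω = 2π·f = 2π·4140 = 2.601e+04 rad/s.
Step 2 — Component impedances:
  R1: Z = R = 74.4 Ω
  R2: Z = R = 110 Ω
  L: Z = jωL = j·2.601e+04·0.00208 = 0 + j54.11 Ω
Step 3 — Parallel branch: R2 || L = 1/(1/R2 + 1/L) = 21.43 + j43.57 Ω.
Step 4 — Series with R1: Z_total = R1 + (R2 || L) = 95.83 + j43.57 Ω = 105.3∠24.4° Ω.
Step 5 — Source phasor: V = 15.4∠53.1° V = 9.246 + j12.32 V.
Step 6 — Current: I = V / Z = 0.1284 + j0.07015 A = 0.1463∠28.7° A.
Step 7 — Complex power: S = V·I* = 2.051 + j0.9324 VA.
Step 8 — Real power: P = Re(S) = 2.051 W.
Step 9 — Reactive power: Q = Im(S) = 0.9324 VAR.
Step 10 — Apparent power: |S| = 2.253 VA.
Step 11 — Power factor: PF = P/|S| = 0.9103 (lagging).

(a) P = 2.051 W  (b) Q = 0.9324 VAR  (c) S = 2.253 VA  (d) PF = 0.9103 (lagging)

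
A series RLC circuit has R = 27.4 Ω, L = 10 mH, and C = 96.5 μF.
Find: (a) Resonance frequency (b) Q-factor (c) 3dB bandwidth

Step 1 — Resonance condition Im(Z)=0 gives ω₀ = 1/√(LC).
Step 2 — ω₀ = 1/√(0.01·9.65e-05) = 1018 rad/s.
Step 3 — f₀ = ω₀/(2π) = 162 Hz.
Step 4 — Series Q: Q = ω₀L/R = 1018·0.01/27.4 = 0.3715.
Step 5 — 3dB bandwidth: Δω = ω₀/Q = 2740 rad/s; BW = Δω/(2π) = 436.1 Hz.

(a) f₀ = 162 Hz  (b) Q = 0.3715  (c) BW = 436.1 Hz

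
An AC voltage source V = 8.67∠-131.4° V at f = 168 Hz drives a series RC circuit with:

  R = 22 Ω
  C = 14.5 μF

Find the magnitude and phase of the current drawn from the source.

Step 1 — Angular frequency: ω = 2π·f = 2π·168 = 1056 rad/s.
Step 2 — Component impedances:
  R: Z = R = 22 Ω
  C: Z = 1/(jωC) = -j/(ω·C) = 0 - j65.33 Ω
Step 3 — Series combination: Z_total = R + C = 22 - j65.33 Ω = 68.94∠-71.4° Ω.
Step 4 — Source phasor: V = 8.67∠-131.4° V = -5.734 - j6.503 V.
Step 5 — Ohm's law: I = V / Z_total = (-5.734 - j6.503) / (22 - j65.33) = 0.06286 - j0.1089 A.
Step 6 — Convert to polar: |I| = 0.1258 A, ∠I = -60.0°.

I = 0.1258∠-60.0° A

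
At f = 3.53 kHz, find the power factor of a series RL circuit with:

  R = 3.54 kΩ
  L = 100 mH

Step 1 — Angular frequency: ω = 2π·f = 2π·3530 = 2.218e+04 rad/s.
Step 2 — Component impedances:
  R: Z = R = 3540 Ω
  L: Z = jωL = j·2.218e+04·0.1 = 0 + j2218 Ω
Step 3 — Series combination: Z_total = R + L = 3540 + j2218 Ω = 4177∠32.1° Ω.
Step 4 — Power factor: PF = cos(φ) = Re(Z)/|Z| = 3540/4177.4 = 0.8474.
Step 5 — Type: Im(Z) = 2218 ⇒ lagging (phase φ = 32.1°).

PF = 0.8474 (lagging, φ = 32.1°)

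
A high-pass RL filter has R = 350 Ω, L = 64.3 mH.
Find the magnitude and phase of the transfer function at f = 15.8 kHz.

Step 1 — Angular frequency: ω = 2π·1.58e+04 = 9.927e+04 rad/s.
Step 2 — Transfer function: H(jω) = jωL/(R + jωL).
Step 3 — Numerator jωL = j·6383; denominator R + jωL = 350 + j6383.
Step 4 — H = 0.997 + j0.05467.
Step 5 — Magnitude: |H| = 0.9985 (-0.0 dB); phase: φ = 3.1°.

|H| = 0.9985 (-0.0 dB), φ = 3.1°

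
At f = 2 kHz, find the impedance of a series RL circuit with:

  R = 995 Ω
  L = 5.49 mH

Step 1 — Angular frequency: ω = 2π·f = 2π·2000 = 1.257e+04 rad/s.
Step 2 — Component impedances:
  R: Z = R = 995 Ω
  L: Z = jωL = j·1.257e+04·0.00549 = 0 + j68.99 Ω
Step 3 — Series combination: Z_total = R + L = 995 + j68.99 Ω = 997.4∠4.0° Ω.

Z = 995 + j68.99 Ω = 997.4∠4.0° Ω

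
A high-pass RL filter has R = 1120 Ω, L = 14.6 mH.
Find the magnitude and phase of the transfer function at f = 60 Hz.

Step 1 — Angular frequency: ω = 2π·60 = 377 rad/s.
Step 2 — Transfer function: H(jω) = jωL/(R + jωL).
Step 3 — Numerator jωL = j·5.504; denominator R + jωL = 1120 + j5.504.
Step 4 — H = 2.415e-05 + j0.004914.
Step 5 — Magnitude: |H| = 0.004914 (-46.2 dB); phase: φ = 89.7°.

|H| = 0.004914 (-46.2 dB), φ = 89.7°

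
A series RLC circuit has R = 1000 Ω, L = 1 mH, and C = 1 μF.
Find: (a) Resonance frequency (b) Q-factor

Step 1 — Resonance condition Im(Z)=0 gives ω₀ = 1/√(LC).
Step 2 — ω₀ = 1/√(0.001·1e-06) = 3.162e+04 rad/s.
Step 3 — f₀ = ω₀/(2π) = 5033 Hz.
Step 4 — Series Q: Q = ω₀L/R = 3.162e+04·0.001/1000 = 0.03162.

(a) f₀ = 5033 Hz  (b) Q = 0.03162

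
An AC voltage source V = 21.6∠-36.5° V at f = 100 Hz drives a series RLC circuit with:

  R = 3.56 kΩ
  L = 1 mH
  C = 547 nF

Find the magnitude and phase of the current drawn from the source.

Step 1 — Angular frequency: ω = 2π·f = 2π·100 = 628.3 rad/s.
Step 2 — Component impedances:
  R: Z = R = 3560 Ω
  L: Z = jωL = j·628.3·0.001 = 0 + j0.6283 Ω
  C: Z = 1/(jωC) = -j/(ω·C) = 0 - j2910 Ω
Step 3 — Series combination: Z_total = R + L + C = 3560 - j2909 Ω = 4597∠-39.3° Ω.
Step 4 — Source phasor: V = 21.6∠-36.5° V = 17.36 - j12.85 V.
Step 5 — Ohm's law: I = V / Z_total = (17.36 - j12.85) / (3560 - j2909) = 0.004693 + j0.0002257 A.
Step 6 — Convert to polar: |I| = 0.004698 A, ∠I = 2.8°.

I = 0.004698∠2.8° A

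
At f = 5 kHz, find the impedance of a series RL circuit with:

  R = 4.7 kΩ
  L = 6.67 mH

Step 1 — Angular frequency: ω = 2π·f = 2π·5000 = 3.142e+04 rad/s.
Step 2 — Component impedances:
  R: Z = R = 4700 Ω
  L: Z = jωL = j·3.142e+04·0.00667 = 0 + j209.5 Ω
Step 3 — Series combination: Z_total = R + L = 4700 + j209.5 Ω = 4705∠2.6° Ω.

Z = 4700 + j209.5 Ω = 4705∠2.6° Ω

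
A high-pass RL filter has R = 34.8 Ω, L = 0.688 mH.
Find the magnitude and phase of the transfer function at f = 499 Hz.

Step 1 — Angular frequency: ω = 2π·499 = 3135 rad/s.
Step 2 — Transfer function: H(jω) = jωL/(R + jωL).
Step 3 — Numerator jωL = j·2.157; denominator R + jωL = 34.8 + j2.157.
Step 4 — H = 0.003827 + j0.06175.
Step 5 — Magnitude: |H| = 0.06187 (-24.2 dB); phase: φ = 86.5°.

|H| = 0.06187 (-24.2 dB), φ = 86.5°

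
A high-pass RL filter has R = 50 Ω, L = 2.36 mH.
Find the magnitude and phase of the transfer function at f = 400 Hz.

Step 1 — Angular frequency: ω = 2π·400 = 2513 rad/s.
Step 2 — Transfer function: H(jω) = jωL/(R + jωL).
Step 3 — Numerator jωL = j·5.931; denominator R + jωL = 50 + j5.931.
Step 4 — H = 0.01388 + j0.117.
Step 5 — Magnitude: |H| = 0.1178 (-18.6 dB); phase: φ = 83.2°.

|H| = 0.1178 (-18.6 dB), φ = 83.2°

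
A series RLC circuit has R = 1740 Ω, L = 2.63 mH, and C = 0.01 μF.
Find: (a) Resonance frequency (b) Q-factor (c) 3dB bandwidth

Step 1 — Resonance condition Im(Z)=0 gives ω₀ = 1/√(LC).
Step 2 — ω₀ = 1/√(0.00263·1e-08) = 1.95e+05 rad/s.
Step 3 — f₀ = ω₀/(2π) = 3.103e+04 Hz.
Step 4 — Series Q: Q = ω₀L/R = 1.95e+05·0.00263/1740 = 0.2947.
Step 5 — 3dB bandwidth: Δω = ω₀/Q = 6.616e+05 rad/s; BW = Δω/(2π) = 1.053e+05 Hz.

(a) f₀ = 3.103e+04 Hz  (b) Q = 0.2947  (c) BW = 1.053e+05 Hz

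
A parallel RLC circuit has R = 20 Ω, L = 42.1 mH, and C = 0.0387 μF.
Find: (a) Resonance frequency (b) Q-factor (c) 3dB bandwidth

Step 1 — Resonance: ω₀ = 1/√(LC) = 1/√(0.0421·3.87e-08) = 2.477e+04 rad/s.
Step 2 — f₀ = ω₀/(2π) = 3943 Hz.
Step 3 — Parallel Q: Q = R/(ω₀L) = 20/(2.477e+04·0.0421) = 0.01918.
Step 4 — Bandwidth: Δω = ω₀/Q = 1.292e+06 rad/s; BW = Δω/(2π) = 2.056e+05 Hz.

(a) f₀ = 3943 Hz  (b) Q = 0.01918  (c) BW = 2.056e+05 Hz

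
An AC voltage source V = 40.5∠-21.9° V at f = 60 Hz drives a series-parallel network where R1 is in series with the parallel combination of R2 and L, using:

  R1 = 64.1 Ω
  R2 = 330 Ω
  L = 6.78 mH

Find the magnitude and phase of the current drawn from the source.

Step 1 — Angular frequency: ω = 2π·f = 2π·60 = 377 rad/s.
Step 2 — Component impedances:
  R1: Z = R = 64.1 Ω
  R2: Z = R = 330 Ω
  L: Z = jωL = j·377·0.00678 = 0 + j2.556 Ω
Step 3 — Parallel branch: R2 || L = 1/(1/R2 + 1/L) = 0.0198 + j2.556 Ω.
Step 4 — Series with R1: Z_total = R1 + (R2 || L) = 64.12 + j2.556 Ω = 64.17∠2.3° Ω.
Step 5 — Source phasor: V = 40.5∠-21.9° V = 37.58 - j15.11 V.
Step 6 — Ohm's law: I = V / Z_total = (37.58 - j15.11) / (64.12 + j2.556) = 0.5757 - j0.2585 A.
Step 7 — Convert to polar: |I| = 0.6311 A, ∠I = -24.2°.

I = 0.6311∠-24.2° A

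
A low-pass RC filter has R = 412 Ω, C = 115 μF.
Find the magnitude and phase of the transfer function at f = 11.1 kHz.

Step 1 — Angular frequency: ω = 2π·1.11e+04 = 6.974e+04 rad/s.
Step 2 — Transfer function: H(jω) = 1/(1 + jωRC).
Step 3 — Denominator: 1 + jωRC = 1 + j·6.974e+04·412·0.000115 = 1 + j3304.
Step 4 — H = 9.158e-08 - j0.0003026.
Step 5 — Magnitude: |H| = 0.0003026 (-70.4 dB); phase: φ = -90.0°.

|H| = 0.0003026 (-70.4 dB), φ = -90.0°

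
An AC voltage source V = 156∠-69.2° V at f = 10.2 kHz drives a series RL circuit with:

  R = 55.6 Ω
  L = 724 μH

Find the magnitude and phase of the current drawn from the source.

Step 1 — Angular frequency: ω = 2π·f = 2π·1.02e+04 = 6.409e+04 rad/s.
Step 2 — Component impedances:
  R: Z = R = 55.6 Ω
  L: Z = jωL = j·6.409e+04·0.000724 = 0 + j46.4 Ω
Step 3 — Series combination: Z_total = R + L = 55.6 + j46.4 Ω = 72.42∠39.8° Ω.
Step 4 — Source phasor: V = 156∠-69.2° V = 55.4 - j145.8 V.
Step 5 — Ohm's law: I = V / Z_total = (55.4 - j145.8) / (55.6 + j46.4) = -0.703 - j2.036 A.
Step 6 — Convert to polar: |I| = 2.154 A, ∠I = -109.0°.

I = 2.154∠-109.0° A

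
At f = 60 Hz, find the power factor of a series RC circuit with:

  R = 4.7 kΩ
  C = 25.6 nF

Step 1 — Angular frequency: ω = 2π·f = 2π·60 = 377 rad/s.
Step 2 — Component impedances:
  R: Z = R = 4700 Ω
  C: Z = 1/(jωC) = -j/(ω·C) = 0 - j1.036e+05 Ω
Step 3 — Series combination: Z_total = R + C = 4700 - j1.036e+05 Ω = 1.037e+05∠-87.4° Ω.
Step 4 — Power factor: PF = cos(φ) = Re(Z)/|Z| = 4700/1.0372e+05 = 0.04531.
Step 5 — Type: Im(Z) = -1.036e+05 ⇒ leading (phase φ = -87.4°).

PF = 0.04531 (leading, φ = -87.4°)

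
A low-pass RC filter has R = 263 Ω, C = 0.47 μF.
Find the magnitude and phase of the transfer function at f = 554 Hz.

Step 1 — Angular frequency: ω = 2π·554 = 3481 rad/s.
Step 2 — Transfer function: H(jω) = 1/(1 + jωRC).
Step 3 — Denominator: 1 + jωRC = 1 + j·3481·263·4.7e-07 = 1 + j0.4303.
Step 4 — H = 0.8438 - j0.3631.
Step 5 — Magnitude: |H| = 0.9186 (-0.7 dB); phase: φ = -23.3°.

|H| = 0.9186 (-0.7 dB), φ = -23.3°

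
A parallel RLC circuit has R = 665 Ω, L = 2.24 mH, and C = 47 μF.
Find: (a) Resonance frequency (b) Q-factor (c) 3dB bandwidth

Step 1 — Resonance: ω₀ = 1/√(LC) = 1/√(0.00224·4.7e-05) = 3082 rad/s.
Step 2 — f₀ = ω₀/(2π) = 490.5 Hz.
Step 3 — Parallel Q: Q = R/(ω₀L) = 665/(3082·0.00224) = 96.33.
Step 4 — Bandwidth: Δω = ω₀/Q = 31.99 rad/s; BW = Δω/(2π) = 5.092 Hz.

(a) f₀ = 490.5 Hz  (b) Q = 96.33  (c) BW = 5.092 Hz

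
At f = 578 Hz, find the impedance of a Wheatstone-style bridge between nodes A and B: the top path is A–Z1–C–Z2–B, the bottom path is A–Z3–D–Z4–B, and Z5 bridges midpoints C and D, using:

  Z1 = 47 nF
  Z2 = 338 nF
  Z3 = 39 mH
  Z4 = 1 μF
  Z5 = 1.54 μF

Step 1 — Angular frequency: ω = 2π·f = 2π·578 = 3632 rad/s.
Step 2 — Component impedances:
  Z1: Z = 1/(jωC) = -j/(ω·C) = 0 - j5859 Ω
  Z2: Z = 1/(jωC) = -j/(ω·C) = 0 - j814.7 Ω
  Z3: Z = jωL = j·3632·0.039 = 0 + j141.6 Ω
  Z4: Z = 1/(jωC) = -j/(ω·C) = 0 - j275.4 Ω
  Z5: Z = 1/(jωC) = -j/(ω·C) = 0 - j178.8 Ω
Step 3 — Bridge requires nodal analysis (the Z5 bridge couples midpoints C and D, so the two paths cannot be reduced to a simple series/parallel combination). Setting node B to ground and injecting 1 A at node A, the 3-node admittance system at A, C, D solves to V_A = Z_AB = 0 - j72.16 Ω = 72.16∠-90.0° Ω.

Z = 0 - j72.16 Ω = 72.16∠-90.0° Ω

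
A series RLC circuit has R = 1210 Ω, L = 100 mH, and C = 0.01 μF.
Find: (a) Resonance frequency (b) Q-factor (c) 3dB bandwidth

Step 1 — Resonance: ω₀ = 1/√(LC) = 1/√(0.1·1e-08) = 3.162e+04 rad/s.
Step 2 — f₀ = ω₀/(2π) = 5033 Hz.
Step 3 — Series Q: Q = ω₀L/R = 3.162e+04·0.1/1210 = 2.613.
Step 4 — Bandwidth: Δω = ω₀/Q = 1.21e+04 rad/s; BW = Δω/(2π) = 1926 Hz.

(a) f₀ = 5033 Hz  (b) Q = 2.613  (c) BW = 1926 Hz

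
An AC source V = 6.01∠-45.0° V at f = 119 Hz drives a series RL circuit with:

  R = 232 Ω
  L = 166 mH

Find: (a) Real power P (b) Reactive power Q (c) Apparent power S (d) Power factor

Step 1 — Angular frequency: ω = 2π·f = 2π·119 = 747.7 rad/s.
Step 2 — Component impedances:
  R: Z = R = 232 Ω
  L: Z = jωL = j·747.7·0.166 = 0 + j124.1 Ω
Step 3 — Series combination: Z_total = R + L = 232 + j124.1 Ω = 263.1∠28.1° Ω.
Step 4 — Source phasor: V = 6.01∠-45.0° V = 4.25 - j4.25 V.
Step 5 — Current: I = V / Z = 0.006622 - j0.02186 A = 0.02284∠-73.1° A.
Step 6 — Complex power: S = V·I* = 0.121 + j0.06476 VA.
Step 7 — Real power: P = Re(S) = 0.121 W.
Step 8 — Reactive power: Q = Im(S) = 0.06476 VAR.
Step 9 — Apparent power: |S| = 0.1373 VA.
Step 10 — Power factor: PF = P/|S| = 0.8817 (lagging).

(a) P = 0.121 W  (b) Q = 0.06476 VAR  (c) S = 0.1373 VA  (d) PF = 0.8817 (lagging)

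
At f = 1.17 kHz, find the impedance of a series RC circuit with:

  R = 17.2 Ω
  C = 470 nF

Step 1 — Angular frequency: ω = 2π·f = 2π·1170 = 7351 rad/s.
Step 2 — Component impedances:
  R: Z = R = 17.2 Ω
  C: Z = 1/(jωC) = -j/(ω·C) = 0 - j289.4 Ω
Step 3 — Series combination: Z_total = R + C = 17.2 - j289.4 Ω = 289.9∠-86.6° Ω.

Z = 17.2 - j289.4 Ω = 289.9∠-86.6° Ω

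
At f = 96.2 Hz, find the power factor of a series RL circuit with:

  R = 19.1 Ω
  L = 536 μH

Step 1 — Angular frequency: ω = 2π·f = 2π·96.2 = 604.4 rad/s.
Step 2 — Component impedances:
  R: Z = R = 19.1 Ω
  L: Z = jωL = j·604.4·0.000536 = 0 + j0.324 Ω
Step 3 — Series combination: Z_total = R + L = 19.1 + j0.324 Ω = 19.1∠1.0° Ω.
Step 4 — Power factor: PF = cos(φ) = Re(Z)/|Z| = 19.1/19.1027 = 0.9999.
Step 5 — Type: Im(Z) = 0.324 ⇒ lagging (phase φ = 1.0°).

PF = 0.9999 (lagging, φ = 1.0°)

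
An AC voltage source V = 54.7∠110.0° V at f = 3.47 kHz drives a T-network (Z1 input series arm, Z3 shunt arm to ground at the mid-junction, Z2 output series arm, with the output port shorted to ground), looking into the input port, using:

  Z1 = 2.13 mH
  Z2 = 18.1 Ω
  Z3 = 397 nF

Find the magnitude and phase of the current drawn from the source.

Step 1 — Angular frequency: ω = 2π·f = 2π·3470 = 2.18e+04 rad/s.
Step 2 — Component impedances:
  Z1: Z = jωL = j·2.18e+04·0.00213 = 0 + j46.44 Ω
  Z2: Z = R = 18.1 Ω
  Z3: Z = 1/(jωC) = -j/(ω·C) = 0 - j115.5 Ω
Step 3 — With the output port shorted to ground, the output series arm Z2 runs from the junction to ground; the shunt arm Z3 also runs from the junction to ground. They appear in parallel: Z3 || Z2 = 17.67 - j2.768 Ω.
Step 4 — Series with input arm Z1: Z_in = Z1 + (Z3 || Z2) = 17.67 + j43.67 Ω = 47.11∠68.0° Ω.
Step 5 — Source phasor: V = 54.7∠110.0° V = -18.71 + j51.4 V.
Step 6 — Ohm's law: I = V / Z_total = (-18.71 + j51.4) / (17.67 + j43.67) = 0.8625 + j0.7773 A.
Step 7 — Convert to polar: |I| = 1.161 A, ∠I = 42.0°.

I = 1.161∠42.0° A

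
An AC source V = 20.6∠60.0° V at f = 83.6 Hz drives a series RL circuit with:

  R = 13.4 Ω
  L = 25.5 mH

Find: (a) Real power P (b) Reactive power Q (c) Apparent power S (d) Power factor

Step 1 — Angular frequency: ω = 2π·f = 2π·83.6 = 525.3 rad/s.
Step 2 — Component impedances:
  R: Z = R = 13.4 Ω
  L: Z = jωL = j·525.3·0.0255 = 0 + j13.39 Ω
Step 3 — Series combination: Z_total = R + L = 13.4 + j13.39 Ω = 18.95∠45.0° Ω.
Step 4 — Source phasor: V = 20.6∠60.0° V = 10.3 + j17.84 V.
Step 5 — Current: I = V / Z = 1.05 + j0.2816 A = 1.087∠15.0° A.
Step 6 — Complex power: S = V·I* = 15.84 + j15.83 VA.
Step 7 — Real power: P = Re(S) = 15.84 W.
Step 8 — Reactive power: Q = Im(S) = 15.83 VAR.
Step 9 — Apparent power: |S| = 22.4 VA.
Step 10 — Power factor: PF = P/|S| = 0.7073 (lagging).

(a) P = 15.84 W  (b) Q = 15.83 VAR  (c) S = 22.4 VA  (d) PF = 0.7073 (lagging)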